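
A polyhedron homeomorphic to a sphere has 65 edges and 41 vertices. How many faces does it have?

26

Here V − E + F = 2.
F = 2 − V + E = 2 − 41 + 65 = 26.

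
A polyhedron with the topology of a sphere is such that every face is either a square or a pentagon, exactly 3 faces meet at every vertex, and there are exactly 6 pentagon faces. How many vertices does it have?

14

Let x be the number of squares; then F = 6 + x.
Edge–face incidences: 2E = 5·6 + 4·x = 30 + 4x.
Every vertex has degree 3, so 3V = 2E.
Euler: V − E + F = 2 ⇒ (2E)/3 − E + (6 + x) = 2.
Multiply by 6: 2·(2E) − 3·(2E) + 6·(6 + x) = 12, i.e. 36 + 6x − (30 + 4x) = 12.
Collecting terms: 2x + 6 = 12, so 2x = 6, so x = 3.
Then 2E = 30 + 4·3 = 42, so E = 21, V = 2E/3 = 14, F = 6 + 3 = 9.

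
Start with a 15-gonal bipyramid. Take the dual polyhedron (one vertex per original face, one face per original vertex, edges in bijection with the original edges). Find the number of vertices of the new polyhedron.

30

The base solid has V = 17, E = 45, F = 30.
The dual swaps V and F and preserves E: V′ = F = 30, E′ = E = 45, F′ = V = 17.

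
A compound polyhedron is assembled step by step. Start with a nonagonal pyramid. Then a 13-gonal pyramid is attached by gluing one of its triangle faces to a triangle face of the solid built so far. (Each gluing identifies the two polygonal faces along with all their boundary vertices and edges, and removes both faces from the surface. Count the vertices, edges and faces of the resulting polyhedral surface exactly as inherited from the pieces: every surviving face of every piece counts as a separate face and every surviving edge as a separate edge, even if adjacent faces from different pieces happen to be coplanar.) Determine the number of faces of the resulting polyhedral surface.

22

A nonagonal pyramid: V=10, E=18, F=10.
Attach a 13-gonal pyramid (V=14, E=26, F=14) along a 3-gon: merge 3 vertices and 3 edges, delete both glued faces → V=21, E=41, F=22.
Check: V − E + F = 21 − 41 + 22 = 2.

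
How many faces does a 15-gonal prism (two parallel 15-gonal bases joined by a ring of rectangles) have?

A prism on an n-gon has two n-gon bases and n rectangular sides: V = 2·15 = 30, E = 3·15 = 45, F = 15 + 2 = 17.
Check: V − E + F = 30 − 45 + 17 = 2.

17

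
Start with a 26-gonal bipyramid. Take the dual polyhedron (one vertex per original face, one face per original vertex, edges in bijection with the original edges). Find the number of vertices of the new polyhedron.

52

The base solid has V = 28, E = 78, F = 52.
The dual swaps V and F and preserves E: V′ = F = 52, E′ = E = 78, F′ = V = 28.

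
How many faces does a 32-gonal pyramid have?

33

A pyramid on an n-gon base has one n-gon and n triangles: V = 32 + 1 = 33, E = 2·32 = 64, F = 32 + 1 = 33.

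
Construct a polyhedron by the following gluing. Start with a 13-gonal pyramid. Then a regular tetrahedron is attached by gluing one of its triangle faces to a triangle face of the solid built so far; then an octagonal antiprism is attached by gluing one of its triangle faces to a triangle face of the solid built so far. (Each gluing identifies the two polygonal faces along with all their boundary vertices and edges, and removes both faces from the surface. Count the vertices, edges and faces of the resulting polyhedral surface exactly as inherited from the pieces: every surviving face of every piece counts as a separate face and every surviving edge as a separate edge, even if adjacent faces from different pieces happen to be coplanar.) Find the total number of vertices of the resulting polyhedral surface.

A 13-gonal pyramid: V=14, E=26, F=14.
Attach a regular tetrahedron (V=4, E=6, F=4) along a 3-gon: merge 3 vertices and 3 edges, delete both glued faces → V=15, E=29, F=16.
Attach an octagonal antiprism (V=16, E=32, F=18) along a 3-gon: merge 3 vertices and 3 edges, delete both glued faces → V=28, E=58, F=32.
Check: V − E + F = 28 − 58 + 32 = 2.

28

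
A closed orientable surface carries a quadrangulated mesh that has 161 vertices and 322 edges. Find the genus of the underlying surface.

1

Every face is a square and each edge borders two faces, so 4F = 2·322, giving F = 161.
χ = V − E + F = 161 − 322 + 161 = 0.
For a closed orientable surface χ = 2 − 2g, so g = (2 − (0))/2 = 1.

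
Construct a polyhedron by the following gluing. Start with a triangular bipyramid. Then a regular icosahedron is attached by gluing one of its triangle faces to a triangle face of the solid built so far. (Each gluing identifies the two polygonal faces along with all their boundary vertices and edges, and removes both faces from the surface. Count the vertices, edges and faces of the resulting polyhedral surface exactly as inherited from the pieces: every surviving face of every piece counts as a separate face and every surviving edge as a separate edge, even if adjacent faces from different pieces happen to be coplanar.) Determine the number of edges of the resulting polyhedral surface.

A triangular bipyramid: V=5, E=9, F=6.
Attach a regular icosahedron (V=12, E=30, F=20) along a 3-gon: merge 3 vertices and 3 edges, delete both glued faces → V=14, E=36, F=24.
Check: V − E + F = 14 − 36 + 24 = 2.

36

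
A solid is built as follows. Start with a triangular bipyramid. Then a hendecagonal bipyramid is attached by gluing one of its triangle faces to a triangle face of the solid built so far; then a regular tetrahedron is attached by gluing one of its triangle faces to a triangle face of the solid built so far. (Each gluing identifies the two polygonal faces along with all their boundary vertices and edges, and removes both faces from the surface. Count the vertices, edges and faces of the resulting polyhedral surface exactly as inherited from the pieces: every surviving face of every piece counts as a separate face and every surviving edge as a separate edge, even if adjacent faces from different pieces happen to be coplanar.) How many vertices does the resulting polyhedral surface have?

A triangular bipyramid: V=5, E=9, F=6.
Attach a hendecagonal bipyramid (V=13, E=33, F=22) along a 3-gon: merge 3 vertices and 3 edges, delete both glued faces → V=15, E=39, F=26.
Attach a regular tetrahedron (V=4, E=6, F=4) along a 3-gon: merge 3 vertices and 3 edges, delete both glued faces → V=16, E=42, F=28.
Check: V − E + F = 16 − 42 + 28 = 2.

16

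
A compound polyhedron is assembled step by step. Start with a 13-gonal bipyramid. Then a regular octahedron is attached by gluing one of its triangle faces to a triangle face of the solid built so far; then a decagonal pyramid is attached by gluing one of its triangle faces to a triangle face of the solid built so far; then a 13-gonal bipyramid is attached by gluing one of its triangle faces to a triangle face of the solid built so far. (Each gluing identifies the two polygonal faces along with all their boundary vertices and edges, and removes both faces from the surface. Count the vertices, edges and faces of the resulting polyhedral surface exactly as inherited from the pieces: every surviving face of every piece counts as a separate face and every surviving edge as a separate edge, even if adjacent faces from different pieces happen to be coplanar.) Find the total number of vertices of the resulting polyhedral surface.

A 13-gonal bipyramid: V=15, E=39, F=26.
Attach a regular octahedron (V=6, E=12, F=8) along a 3-gon: merge 3 vertices and 3 edges, delete both glued faces → V=18, E=48, F=32.
Attach a decagonal pyramid (V=11, E=20, F=11) along a 3-gon: merge 3 vertices and 3 edges, delete both glued faces → V=26, E=65, F=41.
Attach a 13-gonal bipyramid (V=15, E=39, F=26) along a 3-gon: merge 3 vertices and 3 edges, delete both glued faces → V=38, E=101, F=65.
Check: V − E + F = 38 − 101 + 65 = 2.

38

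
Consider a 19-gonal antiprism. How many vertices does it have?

An antiprism on an n-gon has two n-gon caps and 2n triangles: V = 2·19 = 38, E = 4·19 = 76, F = 2·19 + 2 = 40.

38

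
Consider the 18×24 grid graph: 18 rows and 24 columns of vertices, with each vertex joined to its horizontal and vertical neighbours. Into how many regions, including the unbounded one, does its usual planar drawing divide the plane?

392

The grid has V = 18·24 = 432 vertices and E = 18·23 + 24·17 = 822 edges.
F = 2 − V + E = 2 − 432 + 822 = 392.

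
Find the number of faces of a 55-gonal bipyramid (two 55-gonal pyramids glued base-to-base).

A bipyramid over an n-gon has 2n triangular faces and n + 2 vertices: V = 55 + 2 = 57, E = 3·55 = 165, F = 2·55 = 110.
Check: V − E + F = 57 − 165 + 110 = 2.

110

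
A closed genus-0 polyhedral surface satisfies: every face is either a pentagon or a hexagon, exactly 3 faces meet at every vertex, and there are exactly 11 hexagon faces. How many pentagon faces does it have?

12

Let x be the number of pentagons; then F = 11 + x.
Edge–face incidences: 2E = 6·11 + 5·x = 66 + 5x.
Every vertex has degree 3, so 3V = 2E.
Euler: V − E + F = 2 ⇒ (2E)/3 − E + (11 + x) = 2.
Multiply by 6: 2·(2E) − 3·(2E) + 6·(11 + x) = 12, i.e. 66 + 6x − (66 + 5x) = 12.
Collecting terms: x = 12.
Then 2E = 66 + 5·12 = 126, so E = 63, V = 2E/3 = 42, F = 11 + 12 = 23.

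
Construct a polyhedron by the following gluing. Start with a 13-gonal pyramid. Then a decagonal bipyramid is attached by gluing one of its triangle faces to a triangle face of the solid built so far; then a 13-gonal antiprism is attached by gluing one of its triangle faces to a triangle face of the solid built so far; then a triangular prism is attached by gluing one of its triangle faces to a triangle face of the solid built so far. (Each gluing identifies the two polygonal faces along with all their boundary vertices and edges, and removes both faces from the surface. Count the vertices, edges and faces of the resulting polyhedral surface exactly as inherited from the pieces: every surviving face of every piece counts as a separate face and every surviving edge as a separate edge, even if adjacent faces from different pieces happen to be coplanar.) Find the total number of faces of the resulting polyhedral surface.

61

A 13-gonal pyramid: V=14, E=26, F=14.
Attach a decagonal bipyramid (V=12, E=30, F=20) along a 3-gon: merge 3 vertices and 3 edges, delete both glued faces → V=23, E=53, F=32.
Attach a 13-gonal antiprism (V=26, E=52, F=28) along a 3-gon: merge 3 vertices and 3 edges, delete both glued faces → V=46, E=102, F=58.
Attach a triangular prism (V=6, E=9, F=5) along a 3-gon: merge 3 vertices and 3 edges, delete both glued faces → V=49, E=108, F=61.
Check: V − E + F = 49 − 108 + 61 = 2.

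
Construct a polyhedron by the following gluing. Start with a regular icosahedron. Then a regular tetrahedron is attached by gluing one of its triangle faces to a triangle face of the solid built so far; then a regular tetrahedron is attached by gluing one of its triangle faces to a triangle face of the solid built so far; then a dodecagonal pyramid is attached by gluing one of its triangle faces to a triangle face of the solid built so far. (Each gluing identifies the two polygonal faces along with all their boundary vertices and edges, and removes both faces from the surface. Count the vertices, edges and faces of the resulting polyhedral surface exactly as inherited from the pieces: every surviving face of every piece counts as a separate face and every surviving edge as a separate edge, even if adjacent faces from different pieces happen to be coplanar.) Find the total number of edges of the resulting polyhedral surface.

57

A regular icosahedron: V=12, E=30, F=20.
Attach a regular tetrahedron (V=4, E=6, F=4) along a 3-gon: merge 3 vertices and 3 edges, delete both glued faces → V=13, E=33, F=22.
Attach a regular tetrahedron (V=4, E=6, F=4) along a 3-gon: merge 3 vertices and 3 edges, delete both glued faces → V=14, E=36, F=24.
Attach a dodecagonal pyramid (V=13, E=24, F=13) along a 3-gon: merge 3 vertices and 3 edges, delete both glued faces → V=24, E=57, F=35.
Check: V − E + F = 24 − 57 + 35 = 2.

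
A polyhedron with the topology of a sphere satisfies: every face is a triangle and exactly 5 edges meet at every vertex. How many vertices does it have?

Each face has 3 edges and each edge borders two faces, so 2E = 3F.
Each vertex has degree 5, so 5V = 2E and hence V = 3F/5.
Euler: V − E + F = 2 ⇒ (3F/5) − (3F/2) + F = 2.
Multiply by 10: (6 − 15 + 10)F = 20, i.e. 1F = 20.
So F = 20, E = 3·20/2 = 30, V = 3·20/5 = 12.

12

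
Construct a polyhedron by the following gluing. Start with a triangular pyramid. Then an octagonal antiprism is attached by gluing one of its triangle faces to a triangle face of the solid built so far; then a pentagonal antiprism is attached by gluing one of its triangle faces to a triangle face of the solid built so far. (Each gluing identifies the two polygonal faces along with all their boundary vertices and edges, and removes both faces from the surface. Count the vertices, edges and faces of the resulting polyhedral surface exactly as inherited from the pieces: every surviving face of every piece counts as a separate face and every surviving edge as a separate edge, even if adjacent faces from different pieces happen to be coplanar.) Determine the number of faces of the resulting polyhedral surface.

A triangular pyramid: V=4, E=6, F=4.
Attach an octagonal antiprism (V=16, E=32, F=18) along a 3-gon: merge 3 vertices and 3 edges, delete both glued faces → V=17, E=35, F=20.
Attach a pentagonal antiprism (V=10, E=20, F=12) along a 3-gon: merge 3 vertices and 3 edges, delete both glued faces → V=24, E=52, F=30.
Check: V − E + F = 24 − 52 + 30 = 2.

30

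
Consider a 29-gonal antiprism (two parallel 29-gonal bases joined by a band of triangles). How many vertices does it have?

58

An antiprism on an n-gon has two n-gon caps and 2n triangles: V = 2·29 = 58, E = 4·29 = 116, F = 2·29 + 2 = 60.
Check: V − E + F = 58 − 116 + 60 = 2.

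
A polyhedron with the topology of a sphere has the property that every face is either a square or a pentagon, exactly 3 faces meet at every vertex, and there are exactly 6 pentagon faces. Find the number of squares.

Let x be the number of squares; then F = 6 + x.
Edge–face incidences: 2E = 5·6 + 4·x = 30 + 4x.
Every vertex has degree 3, so 3V = 2E.
Euler: V − E + F = 2 ⇒ (2E)/3 − E + (6 + x) = 2.
Multiply by 6: 2·(2E) − 3·(2E) + 6·(6 + x) = 12, i.e. 36 + 6x − (30 + 4x) = 12.
Collecting terms: 2x + 6 = 12, so 2x = 6, so x = 3.
Then 2E = 30 + 4·3 = 42, so E = 21, V = 2E/3 = 14, F = 6 + 3 = 9.

3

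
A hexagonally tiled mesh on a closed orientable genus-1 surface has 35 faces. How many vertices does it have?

χ = 2 − 2·1 = 0, and every face is a hexagon so 6F = 2E.
E = 6·35/2 = 105. Then V = 0 + E − F = 0 + 105 − 35 = 70.

70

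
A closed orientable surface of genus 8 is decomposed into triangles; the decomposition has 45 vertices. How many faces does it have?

χ = 2 − 2·8 = -14, and every face is a triangle so 3F = 2E.
V − E + F = -14 with E = 3F/2 gives 45 − (3/2 − 1)·F = -14, so F = 118 and E = 177.

118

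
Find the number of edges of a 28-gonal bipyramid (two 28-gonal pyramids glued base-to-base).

84

A bipyramid over an n-gon has 2n triangular faces and n + 2 vertices: V = 28 + 2 = 30, E = 3·28 = 84, F = 2·28 = 56.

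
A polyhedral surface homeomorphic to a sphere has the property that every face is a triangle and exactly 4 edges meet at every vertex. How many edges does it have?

Each face has 3 edges and each edge borders two faces, so 2E = 3F.
Each vertex has degree 4, so 4V = 2E and hence V = 3F/4.
Euler: V − E + F = 2 ⇒ (3F/4) − (3F/2) + F = 2.
Multiply by 8: (6 − 12 + 8)F = 16, i.e. 2F = 16.
So F = 8, E = 3·8/2 = 12, V = 3·8/4 = 6.

12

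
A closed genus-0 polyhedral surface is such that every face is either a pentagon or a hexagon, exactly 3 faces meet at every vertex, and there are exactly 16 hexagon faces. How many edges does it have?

Let x be the number of pentagons; then F = 16 + x.
Edge–face incidences: 2E = 6·16 + 5·x = 96 + 5x.
Every vertex has degree 3, so 3V = 2E.
Euler: V − E + F = 2 ⇒ (2E)/3 − E + (16 + x) = 2.
Multiply by 6: 2·(2E) − 3·(2E) + 6·(16 + x) = 12, i.e. 96 + 6x − (96 + 5x) = 12.
Collecting terms: x = 12.
Then 2E = 96 + 5·12 = 156, so E = 78, V = 2E/3 = 52, F = 16 + 12 = 28.

78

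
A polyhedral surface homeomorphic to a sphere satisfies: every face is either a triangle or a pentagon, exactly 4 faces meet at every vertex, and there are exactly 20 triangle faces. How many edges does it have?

Let x be the number of pentagons; then F = 20 + x.
Edge–face incidences: 2E = 3·20 + 5·x = 60 + 5x.
Every vertex has degree 4, so 4V = 2E.
Euler: V − E + F = 2 ⇒ (2E)/4 − E + (20 + x) = 2.
Multiply by 8: 2·(2E) − 4·(2E) + 8·(20 + x) = 16, i.e. 160 + 8x − 2·(60 + 5x) = 16.
Collecting terms: −2x + 40 = 16, so −2x = −24, so x = 12.
Then 2E = 60 + 5·12 = 120, so E = 60, V = 2E/4 = 30, F = 20 + 12 = 32.

60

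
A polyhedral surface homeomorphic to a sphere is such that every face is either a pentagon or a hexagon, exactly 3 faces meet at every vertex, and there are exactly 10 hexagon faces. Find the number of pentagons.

Let x be the number of pentagons; then F = 10 + x.
Edge–face incidences: 2E = 6·10 + 5·x = 60 + 5x.
Every vertex has degree 3, so 3V = 2E.
Euler: V − E + F = 2 ⇒ (2E)/3 − E + (10 + x) = 2.
Multiply by 6: 2·(2E) − 3·(2E) + 6·(10 + x) = 12, i.e. 60 + 6x − (60 + 5x) = 12.
Collecting terms: x = 12.
Then 2E = 60 + 5·12 = 120, so E = 60, V = 2E/3 = 40, F = 10 + 12 = 22.

12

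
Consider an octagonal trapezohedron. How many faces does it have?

The n-trapezohedron (dual of the n-antiprism) has V = 2·8 + 2 = 18, E = 4·8 = 32, F = 2·8 = 16.

16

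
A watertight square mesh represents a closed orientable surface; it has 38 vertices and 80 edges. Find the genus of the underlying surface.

Every face is a square and each edge borders two faces, so 4F = 2·80, giving F = 40.
χ = V − E + F = 38 − 80 + 40 = -2.
For a closed orientable surface χ = 2 − 2g, so g = (2 − (-2))/2 = 2.

2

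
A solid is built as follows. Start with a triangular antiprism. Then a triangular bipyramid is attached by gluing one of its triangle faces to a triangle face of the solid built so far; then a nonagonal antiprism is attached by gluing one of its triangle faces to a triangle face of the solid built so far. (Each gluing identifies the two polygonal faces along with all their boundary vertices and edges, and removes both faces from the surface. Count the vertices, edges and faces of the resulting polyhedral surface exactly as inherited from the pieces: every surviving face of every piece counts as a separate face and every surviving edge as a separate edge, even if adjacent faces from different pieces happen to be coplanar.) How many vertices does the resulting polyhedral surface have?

A triangular antiprism: V=6, E=12, F=8.
Attach a triangular bipyramid (V=5, E=9, F=6) along a 3-gon: merge 3 vertices and 3 edges, delete both glued faces → V=8, E=18, F=12.
Attach a nonagonal antiprism (V=18, E=36, F=20) along a 3-gon: merge 3 vertices and 3 edges, delete both glued faces → V=23, E=51, F=30.
Check: V − E + F = 23 − 51 + 30 = 2.

23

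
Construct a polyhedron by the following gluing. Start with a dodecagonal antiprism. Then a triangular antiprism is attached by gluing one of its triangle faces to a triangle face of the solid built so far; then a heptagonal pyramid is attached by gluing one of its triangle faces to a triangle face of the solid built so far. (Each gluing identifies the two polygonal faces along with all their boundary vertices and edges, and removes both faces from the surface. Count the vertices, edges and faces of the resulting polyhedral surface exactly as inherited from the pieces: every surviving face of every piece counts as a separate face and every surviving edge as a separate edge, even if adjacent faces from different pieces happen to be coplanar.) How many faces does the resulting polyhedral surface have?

38

A dodecagonal antiprism: V=24, E=48, F=26.
Attach a triangular antiprism (V=6, E=12, F=8) along a 3-gon: merge 3 vertices and 3 edges, delete both glued faces → V=27, E=57, F=32.
Attach a heptagonal pyramid (V=8, E=14, F=8) along a 3-gon: merge 3 vertices and 3 edges, delete both glued faces → V=32, E=68, F=38.
Check: V − E + F = 32 − 68 + 38 = 2.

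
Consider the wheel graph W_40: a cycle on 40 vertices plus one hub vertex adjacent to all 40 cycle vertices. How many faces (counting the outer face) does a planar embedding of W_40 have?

41

W_40 has V = 40 + 1 = 41 vertices and E = 2·40 = 80 edges.
By Euler's formula F = 2 − V + E = 2 − 41 + 80 = 41.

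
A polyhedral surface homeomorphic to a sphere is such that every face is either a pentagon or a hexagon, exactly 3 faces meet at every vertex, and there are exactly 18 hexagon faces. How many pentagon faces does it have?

Let x be the number of pentagons; then F = 18 + x.
Edge–face incidences: 2E = 6·18 + 5·x = 108 + 5x.
Every vertex has degree 3, so 3V = 2E.
Euler: V − E + F = 2 ⇒ (2E)/3 − E + (18 + x) = 2.
Multiply by 6: 2·(2E) − 3·(2E) + 6·(18 + x) = 12, i.e. 108 + 6x − (108 + 5x) = 12.
Collecting terms: x = 12.
Then 2E = 108 + 5·12 = 168, so E = 84, V = 2E/3 = 56, F = 18 + 12 = 30.

12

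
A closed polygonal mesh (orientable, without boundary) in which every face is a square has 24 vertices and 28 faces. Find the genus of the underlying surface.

3

Every face is a square, so 2E = 4·28 = 112, giving E = 56.
χ = V − E + F = 24 − 56 + 28 = -4.
For a closed orientable surface χ = 2 − 2g, so g = (2 − (-4))/2 = 3.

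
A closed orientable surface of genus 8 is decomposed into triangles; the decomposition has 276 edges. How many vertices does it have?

78

χ = 2 − 2·8 = -14, and every face is a triangle so 3F = 2E.
F = 2E/3 = 184. Then V = -14 + E − F = -14 + 276 − 184 = 78.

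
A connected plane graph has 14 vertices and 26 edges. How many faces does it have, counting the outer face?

Euler's formula for a connected plane graph: V − E + F = 2, so F = 2 − 14 + 26 = 14.

14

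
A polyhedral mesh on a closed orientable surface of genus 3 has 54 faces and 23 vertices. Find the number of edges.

81

For a closed orientable surface of genus 3, χ = 2 − 2·3 = -4.
E = V + F − (-4) = 23 + 54 − (-4) = 81.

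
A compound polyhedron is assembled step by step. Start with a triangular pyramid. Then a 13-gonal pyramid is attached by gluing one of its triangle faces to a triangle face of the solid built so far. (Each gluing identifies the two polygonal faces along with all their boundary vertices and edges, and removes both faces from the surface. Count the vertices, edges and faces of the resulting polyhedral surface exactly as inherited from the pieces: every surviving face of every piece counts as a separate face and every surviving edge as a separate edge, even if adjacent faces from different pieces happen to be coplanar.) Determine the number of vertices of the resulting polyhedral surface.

15

A triangular pyramid: V=4, E=6, F=4.
Attach a 13-gonal pyramid (V=14, E=26, F=14) along a 3-gon: merge 3 vertices and 3 edges, delete both glued faces → V=15, E=29, F=16.
Check: V − E + F = 15 − 29 + 16 = 2.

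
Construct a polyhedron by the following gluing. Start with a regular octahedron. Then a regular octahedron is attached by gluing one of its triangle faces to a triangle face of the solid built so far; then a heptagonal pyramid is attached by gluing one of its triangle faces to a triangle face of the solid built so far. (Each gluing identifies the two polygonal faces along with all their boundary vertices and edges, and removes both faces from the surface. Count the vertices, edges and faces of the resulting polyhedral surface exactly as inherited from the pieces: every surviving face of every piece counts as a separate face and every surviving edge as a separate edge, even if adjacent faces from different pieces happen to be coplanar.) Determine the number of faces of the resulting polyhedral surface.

20

A regular octahedron: V=6, E=12, F=8.
Attach a regular octahedron (V=6, E=12, F=8) along a 3-gon: merge 3 vertices and 3 edges, delete both glued faces → V=9, E=21, F=14.
Attach a heptagonal pyramid (V=8, E=14, F=8) along a 3-gon: merge 3 vertices and 3 edges, delete both glued faces → V=14, E=32, F=20.
Check: V − E + F = 14 − 32 + 20 = 2.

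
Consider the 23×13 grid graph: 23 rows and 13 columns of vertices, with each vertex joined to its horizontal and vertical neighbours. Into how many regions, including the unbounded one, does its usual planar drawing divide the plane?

265

The grid has V = 23·13 = 299 vertices and E = 23·12 + 13·22 = 562 edges.
F = 2 − V + E = 2 − 299 + 562 = 265.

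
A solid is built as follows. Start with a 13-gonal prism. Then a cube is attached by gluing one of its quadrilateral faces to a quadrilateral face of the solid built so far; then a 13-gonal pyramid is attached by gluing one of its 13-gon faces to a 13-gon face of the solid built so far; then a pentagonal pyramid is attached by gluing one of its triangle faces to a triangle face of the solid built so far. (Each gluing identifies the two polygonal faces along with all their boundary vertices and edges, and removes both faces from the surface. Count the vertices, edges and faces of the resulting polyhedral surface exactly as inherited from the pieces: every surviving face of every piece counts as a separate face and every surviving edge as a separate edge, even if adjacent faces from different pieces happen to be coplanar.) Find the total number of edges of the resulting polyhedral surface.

67

A 13-gonal prism: V=26, E=39, F=15.
Attach a cube (V=8, E=12, F=6) along a 4-gon: merge 4 vertices and 4 edges, delete both glued faces → V=30, E=47, F=19.
Attach a 13-gonal pyramid (V=14, E=26, F=14) along a 13-gon: merge 13 vertices and 13 edges, delete both glued faces → V=31, E=60, F=31.
Attach a pentagonal pyramid (V=6, E=10, F=6) along a 3-gon: merge 3 vertices and 3 edges, delete both glued faces → V=34, E=67, F=35.
Check: V − E + F = 34 − 67 + 35 = 2.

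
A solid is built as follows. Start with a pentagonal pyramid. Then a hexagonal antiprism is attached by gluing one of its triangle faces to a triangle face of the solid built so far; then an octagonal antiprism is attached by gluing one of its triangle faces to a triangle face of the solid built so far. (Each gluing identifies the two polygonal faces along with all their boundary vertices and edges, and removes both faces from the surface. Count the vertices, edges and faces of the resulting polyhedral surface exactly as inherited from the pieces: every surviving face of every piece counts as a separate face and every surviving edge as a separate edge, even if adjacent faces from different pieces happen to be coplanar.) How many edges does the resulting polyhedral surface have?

60

A pentagonal pyramid: V=6, E=10, F=6.
Attach a hexagonal antiprism (V=12, E=24, F=14) along a 3-gon: merge 3 vertices and 3 edges, delete both glued faces → V=15, E=31, F=18.
Attach an octagonal antiprism (V=16, E=32, F=18) along a 3-gon: merge 3 vertices and 3 edges, delete both glued faces → V=28, E=60, F=34.
Check: V − E + F = 28 − 60 + 34 = 2.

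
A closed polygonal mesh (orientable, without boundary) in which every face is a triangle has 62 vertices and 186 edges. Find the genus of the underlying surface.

Every face is a triangle and each edge borders two faces, so 3F = 2·186, giving F = 124.
χ = V − E + F = 62 − 186 + 124 = 0.
For a closed orientable surface χ = 2 − 2g, so g = (2 − (0))/2 = 1.

1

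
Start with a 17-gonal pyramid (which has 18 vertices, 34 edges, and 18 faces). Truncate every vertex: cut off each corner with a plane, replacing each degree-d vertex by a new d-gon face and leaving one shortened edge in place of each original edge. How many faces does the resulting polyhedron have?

Truncation replaces each original edge-end by a new vertex, so V′ = 2E = 68.
Each original edge survives, and each old vertex of degree d contributes d new edges; summing degrees gives Σd = 2E, so E′ = E + 2E = 3E = 102.
Each original face survives and each original vertex becomes one new face: F′ = F + V = 36.

36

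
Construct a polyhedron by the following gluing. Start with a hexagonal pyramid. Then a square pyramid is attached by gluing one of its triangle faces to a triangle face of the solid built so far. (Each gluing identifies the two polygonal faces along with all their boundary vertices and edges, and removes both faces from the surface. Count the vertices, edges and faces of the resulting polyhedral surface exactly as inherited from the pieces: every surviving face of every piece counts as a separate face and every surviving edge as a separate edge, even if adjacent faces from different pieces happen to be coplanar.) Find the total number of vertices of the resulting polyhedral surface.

A hexagonal pyramid: V=7, E=12, F=7.
Attach a square pyramid (V=5, E=8, F=5) along a 3-gon: merge 3 vertices and 3 edges, delete both glued faces → V=9, E=17, F=10.
Check: V − E + F = 9 − 17 + 10 = 2.

9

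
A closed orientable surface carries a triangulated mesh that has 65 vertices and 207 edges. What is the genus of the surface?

3

Every face is a triangle and each edge borders two faces, so 3F = 2·207, giving F = 138.
χ = V − E + F = 65 − 207 + 138 = -4.
For a closed orientable surface χ = 2 − 2g, so g = (2 − (-4))/2 = 3.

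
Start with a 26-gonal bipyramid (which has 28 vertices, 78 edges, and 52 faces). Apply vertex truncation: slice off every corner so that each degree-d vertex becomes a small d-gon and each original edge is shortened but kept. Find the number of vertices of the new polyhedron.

Truncation replaces each original edge-end by a new vertex, so V′ = 2E = 156.
Each original edge survives, and each old vertex of degree d contributes d new edges; summing degrees gives Σd = 2E, so E′ = E + 2E = 3E = 234.
Each original face survives and each original vertex becomes one new face: F′ = F + V = 80.

156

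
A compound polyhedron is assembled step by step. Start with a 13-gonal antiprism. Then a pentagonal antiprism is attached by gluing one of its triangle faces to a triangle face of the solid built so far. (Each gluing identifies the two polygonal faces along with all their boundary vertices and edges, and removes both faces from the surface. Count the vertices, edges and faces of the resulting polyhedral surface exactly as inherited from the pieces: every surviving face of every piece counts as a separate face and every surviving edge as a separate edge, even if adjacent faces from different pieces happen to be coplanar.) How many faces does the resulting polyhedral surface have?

A 13-gonal antiprism: V=26, E=52, F=28.
Attach a pentagonal antiprism (V=10, E=20, F=12) along a 3-gon: merge 3 vertices and 3 edges, delete both glued faces → V=33, E=69, F=38.
Check: V − E + F = 33 − 69 + 38 = 2.

38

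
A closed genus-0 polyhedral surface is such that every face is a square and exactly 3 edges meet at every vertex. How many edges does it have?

12

Each face has 4 edges and each edge borders two faces, so 2E = 4F.
Each vertex has degree 3, so 3V = 2E and hence V = 4F/3.
Euler: V − E + F = 2 ⇒ (4F/3) − (4F/2) + F = 2.
Multiply by 6: (8 − 12 + 6)F = 12, i.e. 2F = 12.
So F = 6, E = 4·6/2 = 12, V = 4·6/3 = 8.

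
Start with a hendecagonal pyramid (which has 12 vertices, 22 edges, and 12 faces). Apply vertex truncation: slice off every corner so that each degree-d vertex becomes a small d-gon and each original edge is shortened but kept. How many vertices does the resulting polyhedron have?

Truncation replaces each original edge-end by a new vertex, so V′ = 2E = 44.
Each original edge survives, and each old vertex of degree d contributes d new edges; summing degrees gives Σd = 2E, so E′ = E + 2E = 3E = 66.
Each original face survives and each original vertex becomes one new face: F′ = F + V = 24.

44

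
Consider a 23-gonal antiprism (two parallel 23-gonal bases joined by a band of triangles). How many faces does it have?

48

An antiprism on an n-gon has two n-gon caps and 2n triangles: V = 2·23 = 46, E = 4·23 = 92, F = 2·23 + 2 = 48.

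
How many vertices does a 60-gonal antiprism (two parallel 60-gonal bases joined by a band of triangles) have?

An antiprism on an n-gon has two n-gon caps and 2n triangles: V = 2·60 = 120, E = 4·60 = 240, F = 2·60 + 2 = 122.

120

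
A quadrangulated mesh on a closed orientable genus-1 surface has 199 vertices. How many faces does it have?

199

χ = 2 − 2·1 = 0, and every face is a square so 4F = 2E.
V − E + F = 0 with E = 4F/2 gives 199 − (4/2 − 1)·F = 0, so F = 199 and E = 398.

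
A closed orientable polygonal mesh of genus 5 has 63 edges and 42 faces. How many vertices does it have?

For a closed orientable surface of genus 5, χ = 2 − 2·5 = -8.
V = -8 + E − F = -8 + 63 − 42 = 13.

13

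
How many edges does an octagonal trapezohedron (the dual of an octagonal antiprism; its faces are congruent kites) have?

32

The n-trapezohedron (dual of the n-antiprism) has V = 2·8 + 2 = 18, E = 4·8 = 32, F = 2·8 = 16.
Check: V − E + F = 18 − 32 + 16 = 2.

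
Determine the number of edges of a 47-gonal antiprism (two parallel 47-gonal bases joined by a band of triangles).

An antiprism on an n-gon has two n-gon caps and 2n triangles: V = 2·47 = 94, E = 4·47 = 188, F = 2·47 + 2 = 96.

188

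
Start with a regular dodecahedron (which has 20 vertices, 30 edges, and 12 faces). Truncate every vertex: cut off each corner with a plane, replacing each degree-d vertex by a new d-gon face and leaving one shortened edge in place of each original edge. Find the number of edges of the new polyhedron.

90

Truncation replaces each original edge-end by a new vertex, so V′ = 2E = 60.
Each original edge survives, and each old vertex of degree d contributes d new edges; summing degrees gives Σd = 2E, so E′ = E + 2E = 3E = 90.
Each original face survives and each original vertex becomes one new face: F′ = F + V = 32.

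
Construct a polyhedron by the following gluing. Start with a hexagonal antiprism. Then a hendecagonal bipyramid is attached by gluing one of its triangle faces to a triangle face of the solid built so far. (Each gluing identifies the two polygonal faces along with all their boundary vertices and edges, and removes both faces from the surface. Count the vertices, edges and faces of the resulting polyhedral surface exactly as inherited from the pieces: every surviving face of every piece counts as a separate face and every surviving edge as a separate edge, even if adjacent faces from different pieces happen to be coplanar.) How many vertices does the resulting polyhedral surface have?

22

A hexagonal antiprism: V=12, E=24, F=14.
Attach a hendecagonal bipyramid (V=13, E=33, F=22) along a 3-gon: merge 3 vertices and 3 edges, delete both glued faces → V=22, E=54, F=34.
Check: V − E + F = 22 − 54 + 34 = 2.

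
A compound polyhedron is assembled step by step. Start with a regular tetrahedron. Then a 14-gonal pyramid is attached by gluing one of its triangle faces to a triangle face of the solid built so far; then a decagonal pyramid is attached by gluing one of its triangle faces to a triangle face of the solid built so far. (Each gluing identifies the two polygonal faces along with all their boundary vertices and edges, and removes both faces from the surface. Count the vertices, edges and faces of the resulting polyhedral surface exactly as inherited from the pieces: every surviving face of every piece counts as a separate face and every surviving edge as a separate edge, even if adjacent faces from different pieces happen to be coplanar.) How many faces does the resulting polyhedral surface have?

26

A regular tetrahedron: V=4, E=6, F=4.
Attach a 14-gonal pyramid (V=15, E=28, F=15) along a 3-gon: merge 3 vertices and 3 edges, delete both glued faces → V=16, E=31, F=17.
Attach a decagonal pyramid (V=11, E=20, F=11) along a 3-gon: merge 3 vertices and 3 edges, delete both glued faces → V=24, E=48, F=26.
Check: V − E + F = 24 − 48 + 26 = 2.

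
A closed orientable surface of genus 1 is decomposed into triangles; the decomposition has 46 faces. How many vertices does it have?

χ = 2 − 2·1 = 0, and every face is a triangle so 3F = 2E.
E = 3·46/2 = 69. Then V = 0 + E − F = 0 + 69 − 46 = 23.

23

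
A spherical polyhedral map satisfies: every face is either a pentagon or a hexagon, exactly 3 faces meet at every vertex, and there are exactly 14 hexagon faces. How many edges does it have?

Let x be the number of pentagons; then F = 14 + x.
Edge–face incidences: 2E = 6·14 + 5·x = 84 + 5x.
Every vertex has degree 3, so 3V = 2E.
Euler: V − E + F = 2 ⇒ (2E)/3 − E + (14 + x) = 2.
Multiply by 6: 2·(2E) − 3·(2E) + 6·(14 + x) = 12, i.e. 84 + 6x − (84 + 5x) = 12.
Collecting terms: x = 12.
Then 2E = 84 + 5·12 = 144, so E = 72, V = 2E/3 = 48, F = 14 + 12 = 26.

72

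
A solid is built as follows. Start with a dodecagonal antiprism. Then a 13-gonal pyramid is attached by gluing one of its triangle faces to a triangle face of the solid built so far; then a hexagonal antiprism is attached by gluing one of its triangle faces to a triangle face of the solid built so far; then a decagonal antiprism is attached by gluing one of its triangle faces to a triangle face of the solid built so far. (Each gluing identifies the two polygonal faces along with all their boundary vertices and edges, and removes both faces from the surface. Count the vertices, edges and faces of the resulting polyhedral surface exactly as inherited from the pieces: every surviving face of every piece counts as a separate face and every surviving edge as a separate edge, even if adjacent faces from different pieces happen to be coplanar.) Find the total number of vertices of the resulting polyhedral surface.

A dodecagonal antiprism: V=24, E=48, F=26.
Attach a 13-gonal pyramid (V=14, E=26, F=14) along a 3-gon: merge 3 vertices and 3 edges, delete both glued faces → V=35, E=71, F=38.
Attach a hexagonal antiprism (V=12, E=24, F=14) along a 3-gon: merge 3 vertices and 3 edges, delete both glued faces → V=44, E=92, F=50.
Attach a decagonal antiprism (V=20, E=40, F=22) along a 3-gon: merge 3 vertices and 3 edges, delete both glued faces → V=61, E=129, F=70.
Check: V − E + F = 61 − 129 + 70 = 2.

61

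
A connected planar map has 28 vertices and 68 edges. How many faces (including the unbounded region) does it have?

Euler's formula for a connected plane graph: V − E + F = 2, so F = 2 − 28 + 68 = 42.

42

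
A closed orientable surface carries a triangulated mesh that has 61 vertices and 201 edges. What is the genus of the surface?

4

Every face is a triangle and each edge borders two faces, so 3F = 2·201, giving F = 134.
χ = V − E + F = 61 − 201 + 134 = -6.
For a closed orientable surface χ = 2 − 2g, so g = (2 − (-6))/2 = 4.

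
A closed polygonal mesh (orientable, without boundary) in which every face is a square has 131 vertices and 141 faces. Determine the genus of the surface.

Every face is a square, so 2E = 4·141 = 564, giving E = 282.
χ = V − E + F = 131 − 282 + 141 = -10.
For a closed orientable surface χ = 2 − 2g, so g = (2 − (-10))/2 = 6.

6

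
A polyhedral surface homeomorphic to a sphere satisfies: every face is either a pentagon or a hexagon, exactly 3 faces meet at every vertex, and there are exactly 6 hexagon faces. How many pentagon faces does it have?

12

Let x be the number of pentagons; then F = 6 + x.
Edge–face incidences: 2E = 6·6 + 5·x = 36 + 5x.
Every vertex has degree 3, so 3V = 2E.
Euler: V − E + F = 2 ⇒ (2E)/3 − E + (6 + x) = 2.
Multiply by 6: 2·(2E) − 3·(2E) + 6·(6 + x) = 12, i.e. 36 + 6x − (36 + 5x) = 12.
Collecting terms: x = 12.
Then 2E = 36 + 5·12 = 96, so E = 48, V = 2E/3 = 32, F = 6 + 12 = 18.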